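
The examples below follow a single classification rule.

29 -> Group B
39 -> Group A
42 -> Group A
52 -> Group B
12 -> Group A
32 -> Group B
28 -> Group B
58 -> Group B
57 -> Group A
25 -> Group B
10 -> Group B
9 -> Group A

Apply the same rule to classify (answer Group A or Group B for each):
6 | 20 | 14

The classifier is using: multiple of 3.

Group A, Group B, Group B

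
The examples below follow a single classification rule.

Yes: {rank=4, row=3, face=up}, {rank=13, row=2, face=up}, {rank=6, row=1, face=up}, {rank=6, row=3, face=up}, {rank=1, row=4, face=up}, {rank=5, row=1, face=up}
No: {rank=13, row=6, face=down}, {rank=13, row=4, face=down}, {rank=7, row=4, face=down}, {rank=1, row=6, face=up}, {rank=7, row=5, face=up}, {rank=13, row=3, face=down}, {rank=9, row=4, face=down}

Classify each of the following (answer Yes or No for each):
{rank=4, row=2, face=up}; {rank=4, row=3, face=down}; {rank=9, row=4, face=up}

All 'Yes' examples share one property — face is up AND row ≤ 4 — and every 'No' example lacks it.
Yes: {rank=4, row=2, face=up}, since face is up, row = 2.
No: {rank=4, row=3, face=down}, since face is down, row = 3.
Yes: {rank=9, row=4, face=up}, since face is up, row = 4.

Yes, No, Yes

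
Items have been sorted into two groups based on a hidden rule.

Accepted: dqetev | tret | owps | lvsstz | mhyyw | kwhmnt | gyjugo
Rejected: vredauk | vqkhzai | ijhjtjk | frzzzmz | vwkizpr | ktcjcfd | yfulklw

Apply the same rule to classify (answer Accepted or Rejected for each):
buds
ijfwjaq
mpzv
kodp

A rule that fits every label: length ≤ 6 — true of each 'Accepted' example, false of each 'Rejected' one.
buds: length 4 — matches, so Accepted.
ijfwjaq: length 7 — does not fit, so Rejected.
mpzv: length 4 — matches, so Accepted.
kodp: length 4 — matches, so Accepted.

Accepted, Rejected, Accepted, Accepted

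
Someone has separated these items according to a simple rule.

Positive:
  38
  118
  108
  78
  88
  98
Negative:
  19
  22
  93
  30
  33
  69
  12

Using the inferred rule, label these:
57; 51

Negative, Negative

All 'Positive' examples share one property — ends in digit 8 — and every 'Negative' example lacks it.
57: last digit 7, does not pass → Negative. 51: last digit 1, does not pass → Negative.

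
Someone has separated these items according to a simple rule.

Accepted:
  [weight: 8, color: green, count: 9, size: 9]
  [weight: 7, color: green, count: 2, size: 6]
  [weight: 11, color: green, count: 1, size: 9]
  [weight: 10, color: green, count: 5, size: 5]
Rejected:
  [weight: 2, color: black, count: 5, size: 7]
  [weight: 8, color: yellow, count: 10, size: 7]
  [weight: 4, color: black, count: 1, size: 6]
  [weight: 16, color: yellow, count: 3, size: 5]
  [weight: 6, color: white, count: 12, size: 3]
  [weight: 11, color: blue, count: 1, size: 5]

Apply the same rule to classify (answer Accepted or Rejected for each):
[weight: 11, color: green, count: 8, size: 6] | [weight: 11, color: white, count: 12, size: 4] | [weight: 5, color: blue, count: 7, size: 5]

A rule that fits every label: color is green — true of each 'Accepted' example, false of each 'Rejected' one.
[weight: 11, color: green, count: 8, size: 6]: Accepted (color is green).
[weight: 11, color: white, count: 12, size: 4]: Rejected (color is white).
[weight: 5, color: blue, count: 7, size: 5]: Rejected (color is blue).

Accepted, Rejected, Rejected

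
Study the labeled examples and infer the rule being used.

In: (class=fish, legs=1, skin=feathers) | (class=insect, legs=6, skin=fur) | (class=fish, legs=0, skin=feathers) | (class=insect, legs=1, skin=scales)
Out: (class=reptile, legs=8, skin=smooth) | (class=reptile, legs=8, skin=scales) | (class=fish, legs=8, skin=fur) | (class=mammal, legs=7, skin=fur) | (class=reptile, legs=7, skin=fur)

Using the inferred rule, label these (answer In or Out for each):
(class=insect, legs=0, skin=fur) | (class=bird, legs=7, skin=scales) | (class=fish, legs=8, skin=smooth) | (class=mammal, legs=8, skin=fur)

In, Out, Out, Out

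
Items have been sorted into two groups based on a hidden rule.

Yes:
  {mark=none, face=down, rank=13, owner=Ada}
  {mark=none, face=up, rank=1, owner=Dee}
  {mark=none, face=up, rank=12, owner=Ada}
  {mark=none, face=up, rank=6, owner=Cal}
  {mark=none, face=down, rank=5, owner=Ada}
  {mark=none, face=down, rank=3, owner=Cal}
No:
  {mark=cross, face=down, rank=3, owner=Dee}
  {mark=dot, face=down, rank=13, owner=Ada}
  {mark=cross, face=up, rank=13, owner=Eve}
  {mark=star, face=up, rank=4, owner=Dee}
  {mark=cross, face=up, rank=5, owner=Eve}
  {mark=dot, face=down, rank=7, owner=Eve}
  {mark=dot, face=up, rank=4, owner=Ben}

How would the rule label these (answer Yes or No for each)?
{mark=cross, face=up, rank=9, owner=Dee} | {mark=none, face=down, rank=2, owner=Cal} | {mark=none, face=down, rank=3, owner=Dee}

No, Yes, Yes

One predicate separates the groups cleanly: mark is none.
{mark=cross, face=up, rank=9, owner=Dee}: No (mark is cross). {mark=none, face=down, rank=2, owner=Cal}: Yes (mark is none). {mark=none, face=down, rank=3, owner=Dee}: Yes (mark is none).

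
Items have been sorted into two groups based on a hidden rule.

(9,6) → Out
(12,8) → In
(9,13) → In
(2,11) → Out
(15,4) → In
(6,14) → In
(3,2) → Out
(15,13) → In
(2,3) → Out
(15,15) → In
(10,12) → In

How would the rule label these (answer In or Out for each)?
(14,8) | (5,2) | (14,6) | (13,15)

In, Out, In, In

All 'In' examples share one property — sum ≥ 19 — and every 'Out' example lacks it.
(14,8) → 14+8 = 22 → In. (5,2) → 5+2 = 7 → Out. (14,6) → 14+6 = 20 → In. (13,15) → 13+15 = 28 → In.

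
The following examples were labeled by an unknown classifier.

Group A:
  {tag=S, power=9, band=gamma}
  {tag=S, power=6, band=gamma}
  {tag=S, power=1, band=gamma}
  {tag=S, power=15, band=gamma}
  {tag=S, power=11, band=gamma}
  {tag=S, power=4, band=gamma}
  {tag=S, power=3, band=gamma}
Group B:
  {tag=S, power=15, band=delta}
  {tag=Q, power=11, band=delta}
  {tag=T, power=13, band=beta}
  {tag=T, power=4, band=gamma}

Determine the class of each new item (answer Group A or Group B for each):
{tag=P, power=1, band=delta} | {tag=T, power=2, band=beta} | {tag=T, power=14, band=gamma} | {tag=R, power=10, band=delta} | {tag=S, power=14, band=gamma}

The common property of the 'Group A' items is: band is gamma AND tag is S. No 'Group B' item has it.

Group B, Group B, Group B, Group B, Group A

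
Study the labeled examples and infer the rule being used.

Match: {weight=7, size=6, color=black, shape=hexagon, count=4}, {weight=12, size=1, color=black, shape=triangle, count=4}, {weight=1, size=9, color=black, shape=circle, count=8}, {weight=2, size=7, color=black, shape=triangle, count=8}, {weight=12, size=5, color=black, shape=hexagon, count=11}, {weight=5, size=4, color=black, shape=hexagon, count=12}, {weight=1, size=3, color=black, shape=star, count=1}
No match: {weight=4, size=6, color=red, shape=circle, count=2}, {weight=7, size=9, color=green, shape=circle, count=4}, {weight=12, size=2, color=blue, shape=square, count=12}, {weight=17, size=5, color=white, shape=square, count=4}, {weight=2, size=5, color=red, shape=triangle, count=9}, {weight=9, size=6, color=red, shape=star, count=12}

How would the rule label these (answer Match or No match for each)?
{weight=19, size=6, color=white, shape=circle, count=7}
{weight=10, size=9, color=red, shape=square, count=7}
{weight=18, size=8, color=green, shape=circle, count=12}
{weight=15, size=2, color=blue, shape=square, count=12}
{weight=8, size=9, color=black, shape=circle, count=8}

The rule appears to be: color is black.

No match, No match, No match, No match, Match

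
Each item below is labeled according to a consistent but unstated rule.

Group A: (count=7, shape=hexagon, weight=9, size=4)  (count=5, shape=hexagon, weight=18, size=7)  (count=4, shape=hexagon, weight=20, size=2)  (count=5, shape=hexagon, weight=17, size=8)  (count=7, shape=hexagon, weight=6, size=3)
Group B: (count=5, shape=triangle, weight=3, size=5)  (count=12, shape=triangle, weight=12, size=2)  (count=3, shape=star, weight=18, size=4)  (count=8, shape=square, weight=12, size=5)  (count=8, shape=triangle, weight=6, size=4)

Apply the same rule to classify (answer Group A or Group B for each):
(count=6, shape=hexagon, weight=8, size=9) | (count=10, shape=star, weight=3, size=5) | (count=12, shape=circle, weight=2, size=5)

Comparing the two groups points to one rule — shape is hexagon.

Group A, Group B, Group B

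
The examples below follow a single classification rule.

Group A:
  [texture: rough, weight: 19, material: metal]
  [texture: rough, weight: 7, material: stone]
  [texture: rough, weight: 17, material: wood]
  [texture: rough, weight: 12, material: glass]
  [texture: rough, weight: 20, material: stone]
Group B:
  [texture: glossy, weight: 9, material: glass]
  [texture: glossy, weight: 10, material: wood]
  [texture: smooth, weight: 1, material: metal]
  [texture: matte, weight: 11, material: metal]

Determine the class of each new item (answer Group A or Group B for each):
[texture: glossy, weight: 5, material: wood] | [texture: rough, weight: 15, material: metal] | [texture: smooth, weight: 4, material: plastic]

Group B, Group A, Group B

The rule appears to be: texture is rough.
[texture: glossy, weight: 5, material: wood] — texture is glossy, hence Group B. [texture: rough, weight: 15, material: metal] — texture is rough, hence Group A. [texture: smooth, weight: 4, material: plastic] — texture is smooth, hence Group B.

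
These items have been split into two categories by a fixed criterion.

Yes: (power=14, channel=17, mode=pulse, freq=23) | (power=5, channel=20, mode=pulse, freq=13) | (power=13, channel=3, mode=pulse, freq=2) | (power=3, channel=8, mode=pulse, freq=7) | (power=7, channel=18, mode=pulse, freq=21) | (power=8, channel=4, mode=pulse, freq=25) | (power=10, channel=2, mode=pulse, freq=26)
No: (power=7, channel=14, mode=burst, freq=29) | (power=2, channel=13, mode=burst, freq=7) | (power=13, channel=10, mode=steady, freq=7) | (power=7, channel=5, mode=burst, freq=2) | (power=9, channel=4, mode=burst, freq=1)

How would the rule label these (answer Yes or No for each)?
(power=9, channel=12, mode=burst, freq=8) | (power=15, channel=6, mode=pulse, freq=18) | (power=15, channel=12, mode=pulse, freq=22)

No, Yes, Yes

The simplest hypothesis consistent with all the labels is: mode is pulse.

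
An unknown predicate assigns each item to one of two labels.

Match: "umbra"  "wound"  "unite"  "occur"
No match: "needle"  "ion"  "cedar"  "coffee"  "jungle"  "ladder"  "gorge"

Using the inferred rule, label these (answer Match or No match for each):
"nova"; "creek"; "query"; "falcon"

No match, No match, Match, No match

A rule that fits every label: odd length AND contains 'u' — true of each 'Match' example, false of each 'No match' one.
"nova": length 4, no 'u' — does not pass, so No match. "creek": length 5, no 'u' — does not pass, so No match. "query": length 5, has 'u' — qualifies, so Match. "falcon": length 6, no 'u' — does not pass, so No match.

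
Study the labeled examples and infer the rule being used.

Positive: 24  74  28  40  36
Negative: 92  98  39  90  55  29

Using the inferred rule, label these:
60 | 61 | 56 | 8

Positive, Negative, Positive, Positive

The rule appears to be: even AND at most 74.
60 — 60 is even, 60 ≤ 74, hence Positive.
61 — 61 is odd, 61 ≤ 74, hence Negative.
56 — 56 is even, 56 ≤ 74, hence Positive.
8 — 8 is even, 8 ≤ 74, hence Positive.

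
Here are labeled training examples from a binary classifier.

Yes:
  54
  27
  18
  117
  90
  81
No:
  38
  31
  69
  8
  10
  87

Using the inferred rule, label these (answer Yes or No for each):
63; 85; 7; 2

Every 'Yes' example satisfies: multiple of 9. None of the 'No' examples do.
63: 63 = 9·7 — has this property, so Yes. 85: 85 = 9·9 + 4 — does not fit, so No. 7: 7 = 9·0 + 7 — does not fit, so No. 2: 2 = 9·0 + 2 — does not fit, so No.

Yes, No, No, No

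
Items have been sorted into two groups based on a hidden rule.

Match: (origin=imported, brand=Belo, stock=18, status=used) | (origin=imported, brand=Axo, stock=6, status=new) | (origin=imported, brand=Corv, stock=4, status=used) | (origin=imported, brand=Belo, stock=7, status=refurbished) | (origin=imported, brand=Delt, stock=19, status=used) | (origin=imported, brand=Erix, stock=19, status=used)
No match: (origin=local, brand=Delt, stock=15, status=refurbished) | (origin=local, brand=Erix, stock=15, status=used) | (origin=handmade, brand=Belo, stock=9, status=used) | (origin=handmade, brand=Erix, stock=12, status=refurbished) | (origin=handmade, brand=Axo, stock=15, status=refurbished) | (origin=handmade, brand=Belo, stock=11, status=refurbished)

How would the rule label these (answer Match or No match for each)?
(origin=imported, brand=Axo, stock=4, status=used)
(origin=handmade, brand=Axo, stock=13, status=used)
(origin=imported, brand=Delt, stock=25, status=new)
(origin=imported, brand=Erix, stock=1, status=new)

Match, No match, Match, Match

All 'Match' examples share one property — origin is imported — and every 'No match' example lacks it.
(origin=imported, brand=Axo, stock=4, status=used): origin is imported, qualifies → Match.
(origin=handmade, brand=Axo, stock=13, status=used): origin is handmade, lacks this property → No match.
(origin=imported, brand=Delt, stock=25, status=new): origin is imported, qualifies → Match.
(origin=imported, brand=Erix, stock=1, status=new): origin is imported, qualifies → Match.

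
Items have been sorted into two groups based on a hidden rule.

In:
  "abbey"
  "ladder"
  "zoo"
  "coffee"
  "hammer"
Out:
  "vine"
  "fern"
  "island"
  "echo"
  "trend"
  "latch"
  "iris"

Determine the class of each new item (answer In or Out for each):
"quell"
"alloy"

Every 'In' example satisfies: has a double letter. None of the 'Out' examples do.
"quell": 'll' doubled — qualifies, so In.
"alloy": 'll' doubled — qualifies, so In.

In, In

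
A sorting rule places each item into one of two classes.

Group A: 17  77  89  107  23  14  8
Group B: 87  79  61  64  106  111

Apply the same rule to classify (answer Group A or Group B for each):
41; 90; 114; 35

All 'Group A' examples share one property — ≡ 2 (mod 3) — and every 'Group B' example lacks it.
41: 41 mod 3 = 2, fits → Group A. 90: 90 mod 3 = 0, fails the rule → Group B. 114: 114 mod 3 = 0, fails the rule → Group B. 35: 35 mod 3 = 2, fits → Group A.

Group A, Group B, Group B, Group A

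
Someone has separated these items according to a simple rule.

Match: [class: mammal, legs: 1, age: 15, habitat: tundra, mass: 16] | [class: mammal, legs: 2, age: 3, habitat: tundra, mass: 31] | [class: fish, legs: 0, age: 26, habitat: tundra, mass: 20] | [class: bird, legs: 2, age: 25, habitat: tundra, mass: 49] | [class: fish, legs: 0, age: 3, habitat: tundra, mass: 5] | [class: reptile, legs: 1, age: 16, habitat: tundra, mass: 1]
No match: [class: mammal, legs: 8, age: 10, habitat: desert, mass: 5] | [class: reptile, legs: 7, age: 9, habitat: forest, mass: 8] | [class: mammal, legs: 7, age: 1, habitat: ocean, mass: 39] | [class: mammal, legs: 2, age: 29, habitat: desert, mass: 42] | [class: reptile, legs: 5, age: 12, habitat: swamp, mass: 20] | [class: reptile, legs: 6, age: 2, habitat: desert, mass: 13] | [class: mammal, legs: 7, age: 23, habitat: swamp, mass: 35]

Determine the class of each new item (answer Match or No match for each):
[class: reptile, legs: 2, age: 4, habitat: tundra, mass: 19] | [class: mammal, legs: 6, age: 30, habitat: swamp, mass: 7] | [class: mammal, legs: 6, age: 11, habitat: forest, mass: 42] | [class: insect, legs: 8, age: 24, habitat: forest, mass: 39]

Match, No match, No match, No match

The classifier is using: habitat is tundra.
[class: reptile, legs: 2, age: 4, habitat: tundra, mass: 19] → habitat is tundra → Match.
[class: mammal, legs: 6, age: 30, habitat: swamp, mass: 7] → habitat is swamp → No match.
[class: mammal, legs: 6, age: 11, habitat: forest, mass: 42] → habitat is forest → No match.
[class: insect, legs: 8, age: 24, habitat: forest, mass: 39] → habitat is forest → No match.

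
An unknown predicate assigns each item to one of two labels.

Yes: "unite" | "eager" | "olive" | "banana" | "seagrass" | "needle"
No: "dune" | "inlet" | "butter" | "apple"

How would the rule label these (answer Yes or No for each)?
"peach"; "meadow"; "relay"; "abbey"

Rule: has ≥ 3 vowels. This holds for each 'Yes' example and fails for each 'No' one.
"peach" — 2 vowels, hence No. "meadow" — 3 vowels, hence Yes. "relay" — 2 vowels, hence No. "abbey" — 2 vowels, hence No.

No, Yes, No, No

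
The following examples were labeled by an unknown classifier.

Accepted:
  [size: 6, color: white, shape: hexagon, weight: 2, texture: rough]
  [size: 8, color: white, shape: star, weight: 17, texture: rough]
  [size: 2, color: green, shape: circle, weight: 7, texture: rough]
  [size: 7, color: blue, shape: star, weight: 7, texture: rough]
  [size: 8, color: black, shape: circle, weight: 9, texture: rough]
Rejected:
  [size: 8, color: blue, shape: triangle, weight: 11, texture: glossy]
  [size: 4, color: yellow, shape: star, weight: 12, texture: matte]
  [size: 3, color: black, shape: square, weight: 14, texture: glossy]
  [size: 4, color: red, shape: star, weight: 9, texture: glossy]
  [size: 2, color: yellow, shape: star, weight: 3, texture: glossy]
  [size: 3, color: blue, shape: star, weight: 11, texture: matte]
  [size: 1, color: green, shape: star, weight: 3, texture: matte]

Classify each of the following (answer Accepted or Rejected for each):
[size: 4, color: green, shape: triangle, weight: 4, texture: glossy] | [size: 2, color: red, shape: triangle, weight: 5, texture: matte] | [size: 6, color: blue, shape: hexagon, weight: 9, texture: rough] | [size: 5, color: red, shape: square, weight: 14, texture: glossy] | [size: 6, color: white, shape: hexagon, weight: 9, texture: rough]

Comparing the two groups points to one rule — texture is rough.

Rejected, Rejected, Accepted, Rejected, Accepted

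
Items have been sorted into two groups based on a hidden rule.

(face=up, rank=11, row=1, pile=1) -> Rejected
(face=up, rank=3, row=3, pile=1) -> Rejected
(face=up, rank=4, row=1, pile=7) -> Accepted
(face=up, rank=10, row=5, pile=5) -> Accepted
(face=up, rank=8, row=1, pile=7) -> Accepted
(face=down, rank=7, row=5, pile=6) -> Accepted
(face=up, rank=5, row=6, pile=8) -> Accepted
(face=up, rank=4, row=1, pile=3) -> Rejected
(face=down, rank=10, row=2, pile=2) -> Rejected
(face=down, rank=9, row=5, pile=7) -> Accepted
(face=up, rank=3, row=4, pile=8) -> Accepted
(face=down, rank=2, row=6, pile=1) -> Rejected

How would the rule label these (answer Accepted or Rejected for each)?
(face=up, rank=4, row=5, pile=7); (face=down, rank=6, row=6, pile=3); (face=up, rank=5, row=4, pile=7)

Every 'Accepted' example satisfies: pile ≥ 5. None of the 'Rejected' examples do.
(face=up, rank=4, row=5, pile=7): pile = 7, meets the rule → Accepted. (face=down, rank=6, row=6, pile=3): pile = 3, doesn't qualify → Rejected. (face=up, rank=5, row=4, pile=7): pile = 7, meets the rule → Accepted.

Accepted, Rejected, Accepted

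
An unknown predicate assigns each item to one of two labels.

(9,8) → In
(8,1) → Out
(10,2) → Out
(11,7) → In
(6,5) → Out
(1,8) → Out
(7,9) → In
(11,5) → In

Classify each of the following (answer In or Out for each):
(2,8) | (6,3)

The rule appears to be: sum ≥ 16.

Out, Out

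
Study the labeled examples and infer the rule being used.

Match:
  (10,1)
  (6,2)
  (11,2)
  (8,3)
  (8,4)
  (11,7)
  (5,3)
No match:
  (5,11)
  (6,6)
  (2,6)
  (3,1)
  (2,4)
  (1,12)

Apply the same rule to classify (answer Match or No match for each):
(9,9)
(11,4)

'Match' ⟺ first > second AND sum ≥ 6.
(9,9): 9 = 9, 9+9 = 18, lacks this property → No match. (11,4): 11 > 4, 11+4 = 15, passes → Match.

No match, Match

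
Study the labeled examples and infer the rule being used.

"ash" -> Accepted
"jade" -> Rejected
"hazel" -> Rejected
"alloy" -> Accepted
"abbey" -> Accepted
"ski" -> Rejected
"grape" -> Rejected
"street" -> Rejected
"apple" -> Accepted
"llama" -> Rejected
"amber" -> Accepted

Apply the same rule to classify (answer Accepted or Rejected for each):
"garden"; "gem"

Rejected, Rejected

The rule appears to be: starts with 'a'.
Rejected: "garden", since starts with 'g'. Rejected: "gem", since starts with 'g'.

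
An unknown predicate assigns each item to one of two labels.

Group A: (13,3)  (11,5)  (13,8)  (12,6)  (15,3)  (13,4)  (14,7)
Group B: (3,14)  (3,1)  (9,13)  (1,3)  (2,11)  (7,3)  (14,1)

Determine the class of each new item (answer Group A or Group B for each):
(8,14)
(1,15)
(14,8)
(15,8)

Rule: first > second AND sum ≥ 16. This holds for each 'Group A' example and fails for each 'Group B' one.
(8,14) — 8 < 14, 8+14 = 22, hence Group B.
(1,15) — 1 < 15, 1+15 = 16, hence Group B.
(14,8) — 14 > 8, 14+8 = 22, hence Group A.
(15,8) — 15 > 8, 15+8 = 23, hence Group A.

Group B, Group B, Group A, Group A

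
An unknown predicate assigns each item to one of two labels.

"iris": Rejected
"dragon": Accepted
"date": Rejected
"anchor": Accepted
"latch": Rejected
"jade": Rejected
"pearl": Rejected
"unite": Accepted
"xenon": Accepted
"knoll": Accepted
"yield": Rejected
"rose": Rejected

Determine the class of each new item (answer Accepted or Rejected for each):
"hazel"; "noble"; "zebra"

One predicate separates the groups cleanly: contains 'n'.
"hazel": no 'n' — doesn't qualify, so Rejected.
"noble": has 'n' — qualifies, so Accepted.
"zebra": no 'n' — doesn't qualify, so Rejected.

Rejected, Accepted, Rejected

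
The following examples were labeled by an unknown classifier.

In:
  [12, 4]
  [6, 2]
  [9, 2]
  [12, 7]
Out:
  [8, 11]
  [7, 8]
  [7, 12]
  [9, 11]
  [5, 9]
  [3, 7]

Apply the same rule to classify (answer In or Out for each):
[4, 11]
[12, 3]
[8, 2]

Out, In, In

One predicate separates the groups cleanly: first > second.
Out: [4, 11], since 4 < 11. In: [12, 3], since 12 > 3. In: [8, 2], since 8 > 2.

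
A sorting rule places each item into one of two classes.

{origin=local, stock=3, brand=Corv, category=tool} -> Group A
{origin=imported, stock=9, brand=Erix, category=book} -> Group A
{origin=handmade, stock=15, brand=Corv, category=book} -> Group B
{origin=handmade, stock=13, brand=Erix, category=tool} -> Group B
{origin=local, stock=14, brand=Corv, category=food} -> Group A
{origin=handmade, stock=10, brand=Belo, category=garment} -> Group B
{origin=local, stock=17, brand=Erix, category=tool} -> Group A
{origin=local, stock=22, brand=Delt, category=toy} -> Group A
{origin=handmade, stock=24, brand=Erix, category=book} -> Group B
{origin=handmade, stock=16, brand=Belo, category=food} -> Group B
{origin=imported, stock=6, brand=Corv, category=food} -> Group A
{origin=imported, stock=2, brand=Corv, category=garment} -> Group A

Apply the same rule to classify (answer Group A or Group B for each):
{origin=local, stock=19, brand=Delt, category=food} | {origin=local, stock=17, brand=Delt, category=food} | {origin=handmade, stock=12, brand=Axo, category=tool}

Comparing the two groups points to one rule — origin is not handmade.
Group A: {origin=local, stock=19, brand=Delt, category=food}, since origin is local.
Group A: {origin=local, stock=17, brand=Delt, category=food}, since origin is local.
Group B: {origin=handmade, stock=12, brand=Axo, category=tool}, since origin is handmade.

Group A, Group A, Group B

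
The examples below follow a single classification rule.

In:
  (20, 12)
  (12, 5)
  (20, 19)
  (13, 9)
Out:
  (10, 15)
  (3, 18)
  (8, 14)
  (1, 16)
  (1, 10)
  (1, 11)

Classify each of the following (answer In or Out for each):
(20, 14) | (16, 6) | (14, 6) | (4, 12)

In, In, In, Out

The simplest hypothesis consistent with all the labels is: first > second.
(20, 14): In (20 > 14). (16, 6): In (16 > 6). (14, 6): In (14 > 6). (4, 12): Out (4 < 12).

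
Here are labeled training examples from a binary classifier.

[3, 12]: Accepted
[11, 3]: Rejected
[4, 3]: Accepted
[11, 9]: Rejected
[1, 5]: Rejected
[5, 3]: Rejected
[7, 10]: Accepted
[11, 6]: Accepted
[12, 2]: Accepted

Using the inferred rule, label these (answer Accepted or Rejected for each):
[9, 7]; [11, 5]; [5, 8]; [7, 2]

Rejected, Rejected, Accepted, Accepted

The common property of the 'Accepted' items is: product is even. No 'Rejected' item has it.
[9, 7]: 9·7 = 63 — fails this test, so Rejected.
[11, 5]: 11·5 = 55 — fails this test, so Rejected.
[5, 8]: 5·8 = 40 — has this property, so Accepted.
[7, 2]: 7·2 = 14 — has this property, so Accepted.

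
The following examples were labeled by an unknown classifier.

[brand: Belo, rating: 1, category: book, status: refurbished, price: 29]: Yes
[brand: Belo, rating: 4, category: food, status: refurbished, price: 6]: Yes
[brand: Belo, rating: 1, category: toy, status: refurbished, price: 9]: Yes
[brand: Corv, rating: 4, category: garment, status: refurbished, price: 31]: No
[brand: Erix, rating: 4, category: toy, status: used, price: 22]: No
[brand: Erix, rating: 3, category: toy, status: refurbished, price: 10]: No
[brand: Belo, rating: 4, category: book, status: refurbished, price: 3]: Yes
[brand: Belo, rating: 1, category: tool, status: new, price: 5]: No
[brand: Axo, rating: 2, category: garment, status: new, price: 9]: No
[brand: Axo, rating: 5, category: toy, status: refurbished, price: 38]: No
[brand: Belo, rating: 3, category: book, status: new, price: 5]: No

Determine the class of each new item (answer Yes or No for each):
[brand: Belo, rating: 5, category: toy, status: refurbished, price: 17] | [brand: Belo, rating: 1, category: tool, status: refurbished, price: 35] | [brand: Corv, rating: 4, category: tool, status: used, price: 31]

Yes, Yes, No

'Yes' ⟺ brand is Belo AND status is refurbished.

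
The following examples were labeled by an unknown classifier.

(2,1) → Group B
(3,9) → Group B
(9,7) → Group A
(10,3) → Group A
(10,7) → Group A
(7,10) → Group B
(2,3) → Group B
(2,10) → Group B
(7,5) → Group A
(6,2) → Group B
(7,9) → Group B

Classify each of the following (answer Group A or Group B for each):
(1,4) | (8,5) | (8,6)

Group B, Group A, Group A

Every 'Group A' example satisfies: first > second AND sum ≥ 12. None of the 'Group B' examples do.
(1,4) — 1 < 4, 1+4 = 5, hence Group B.
(8,5) — 8 > 5, 8+5 = 13, hence Group A.
(8,6) — 8 > 6, 8+6 = 14, hence Group A.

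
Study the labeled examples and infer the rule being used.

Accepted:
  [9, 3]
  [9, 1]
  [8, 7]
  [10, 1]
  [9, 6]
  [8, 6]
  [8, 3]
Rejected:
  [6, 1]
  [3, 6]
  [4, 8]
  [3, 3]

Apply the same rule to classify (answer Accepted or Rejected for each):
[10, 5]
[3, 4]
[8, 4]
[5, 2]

Accepted, Rejected, Accepted, Rejected

The common property of the 'Accepted' items is: first ≥ 7. No 'Rejected' item has it.
[10, 5]: Accepted (first 10).
[3, 4]: Rejected (first 3).
[8, 4]: Accepted (first 8).
[5, 2]: Rejected (first 5).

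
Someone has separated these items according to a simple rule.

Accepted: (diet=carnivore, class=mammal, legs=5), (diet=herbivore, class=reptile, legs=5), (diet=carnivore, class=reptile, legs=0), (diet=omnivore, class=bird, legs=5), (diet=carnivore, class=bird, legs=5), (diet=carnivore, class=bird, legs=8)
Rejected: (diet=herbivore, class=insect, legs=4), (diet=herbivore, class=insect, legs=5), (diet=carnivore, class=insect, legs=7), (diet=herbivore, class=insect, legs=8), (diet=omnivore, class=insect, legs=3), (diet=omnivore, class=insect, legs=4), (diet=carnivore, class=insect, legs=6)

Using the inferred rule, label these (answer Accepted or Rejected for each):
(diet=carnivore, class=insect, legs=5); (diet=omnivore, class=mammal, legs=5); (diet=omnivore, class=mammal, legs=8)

Rejected, Accepted, Accepted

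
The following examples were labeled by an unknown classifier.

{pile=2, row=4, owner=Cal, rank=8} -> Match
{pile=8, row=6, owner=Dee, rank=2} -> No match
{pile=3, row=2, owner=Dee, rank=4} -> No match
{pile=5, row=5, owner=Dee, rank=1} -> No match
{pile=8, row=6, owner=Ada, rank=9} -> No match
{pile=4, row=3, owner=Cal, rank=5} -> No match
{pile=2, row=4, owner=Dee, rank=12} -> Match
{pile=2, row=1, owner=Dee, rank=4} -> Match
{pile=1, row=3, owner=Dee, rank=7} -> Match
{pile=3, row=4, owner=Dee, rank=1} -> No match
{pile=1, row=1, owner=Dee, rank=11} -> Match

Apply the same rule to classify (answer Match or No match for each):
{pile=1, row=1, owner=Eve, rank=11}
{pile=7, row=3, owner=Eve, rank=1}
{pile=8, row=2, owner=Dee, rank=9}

The distinguishing property — pile ≤ 2 — holds for all the 'Match' cases and none of the 'No match' cases.
{pile=1, row=1, owner=Eve, rank=11} → pile = 1 → Match.
{pile=7, row=3, owner=Eve, rank=1} → pile = 7 → No match.
{pile=8, row=2, owner=Dee, rank=9} → pile = 8 → No match.

Match, No match, No match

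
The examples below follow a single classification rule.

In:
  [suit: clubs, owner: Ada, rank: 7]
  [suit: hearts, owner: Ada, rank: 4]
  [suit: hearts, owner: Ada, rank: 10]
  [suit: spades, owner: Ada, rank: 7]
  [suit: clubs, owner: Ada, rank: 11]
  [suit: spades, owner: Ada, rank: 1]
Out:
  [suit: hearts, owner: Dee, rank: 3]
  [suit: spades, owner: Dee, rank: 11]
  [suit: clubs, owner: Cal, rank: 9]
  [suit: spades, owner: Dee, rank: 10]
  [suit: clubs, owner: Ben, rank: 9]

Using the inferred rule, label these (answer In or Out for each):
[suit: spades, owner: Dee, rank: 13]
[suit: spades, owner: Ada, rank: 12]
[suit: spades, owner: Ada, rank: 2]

Out, In, In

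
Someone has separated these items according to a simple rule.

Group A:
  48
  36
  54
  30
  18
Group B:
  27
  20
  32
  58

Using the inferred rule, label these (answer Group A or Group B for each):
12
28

Group A, Group B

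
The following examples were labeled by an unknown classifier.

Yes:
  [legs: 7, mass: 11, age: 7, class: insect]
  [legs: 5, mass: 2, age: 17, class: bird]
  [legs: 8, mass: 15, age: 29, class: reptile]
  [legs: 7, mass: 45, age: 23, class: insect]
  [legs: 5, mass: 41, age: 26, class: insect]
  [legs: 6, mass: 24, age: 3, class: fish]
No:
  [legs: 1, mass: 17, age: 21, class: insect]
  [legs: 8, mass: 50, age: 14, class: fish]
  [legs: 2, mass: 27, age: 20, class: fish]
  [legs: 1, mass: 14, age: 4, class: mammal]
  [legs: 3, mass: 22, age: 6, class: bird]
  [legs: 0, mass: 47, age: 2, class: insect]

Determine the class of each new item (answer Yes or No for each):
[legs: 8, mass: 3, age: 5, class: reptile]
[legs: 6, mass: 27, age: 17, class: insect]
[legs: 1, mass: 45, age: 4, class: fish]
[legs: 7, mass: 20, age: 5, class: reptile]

'Yes' ⟺ mass ≤ 45 AND legs ≥ 5.

Yes, Yes, No, Yes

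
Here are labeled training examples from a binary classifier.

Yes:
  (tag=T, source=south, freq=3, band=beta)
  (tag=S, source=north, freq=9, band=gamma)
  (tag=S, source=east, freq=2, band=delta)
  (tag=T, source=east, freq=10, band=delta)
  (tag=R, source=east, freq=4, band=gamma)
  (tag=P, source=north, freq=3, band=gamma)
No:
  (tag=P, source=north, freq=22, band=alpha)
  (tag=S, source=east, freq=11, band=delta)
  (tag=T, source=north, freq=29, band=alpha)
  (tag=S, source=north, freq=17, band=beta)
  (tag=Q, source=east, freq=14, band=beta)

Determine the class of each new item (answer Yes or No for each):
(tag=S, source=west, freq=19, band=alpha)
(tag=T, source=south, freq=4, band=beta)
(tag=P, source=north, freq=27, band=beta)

No, Yes, No

The rule appears to be: freq ≤ 10.
(tag=S, source=west, freq=19, band=alpha): No (freq = 19). (tag=T, source=south, freq=4, band=beta): Yes (freq = 4). (tag=P, source=north, freq=27, band=beta): No (freq = 27).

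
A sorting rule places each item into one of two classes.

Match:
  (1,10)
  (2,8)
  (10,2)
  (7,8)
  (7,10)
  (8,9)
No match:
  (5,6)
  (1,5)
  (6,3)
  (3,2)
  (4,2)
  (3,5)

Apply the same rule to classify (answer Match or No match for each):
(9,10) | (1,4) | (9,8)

Match, No match, Match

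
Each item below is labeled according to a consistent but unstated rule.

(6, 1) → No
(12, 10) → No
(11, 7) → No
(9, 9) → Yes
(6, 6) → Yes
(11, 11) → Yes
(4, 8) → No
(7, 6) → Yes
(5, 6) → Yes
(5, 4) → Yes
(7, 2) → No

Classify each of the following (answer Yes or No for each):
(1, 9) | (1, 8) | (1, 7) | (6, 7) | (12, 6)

No, No, No, Yes, No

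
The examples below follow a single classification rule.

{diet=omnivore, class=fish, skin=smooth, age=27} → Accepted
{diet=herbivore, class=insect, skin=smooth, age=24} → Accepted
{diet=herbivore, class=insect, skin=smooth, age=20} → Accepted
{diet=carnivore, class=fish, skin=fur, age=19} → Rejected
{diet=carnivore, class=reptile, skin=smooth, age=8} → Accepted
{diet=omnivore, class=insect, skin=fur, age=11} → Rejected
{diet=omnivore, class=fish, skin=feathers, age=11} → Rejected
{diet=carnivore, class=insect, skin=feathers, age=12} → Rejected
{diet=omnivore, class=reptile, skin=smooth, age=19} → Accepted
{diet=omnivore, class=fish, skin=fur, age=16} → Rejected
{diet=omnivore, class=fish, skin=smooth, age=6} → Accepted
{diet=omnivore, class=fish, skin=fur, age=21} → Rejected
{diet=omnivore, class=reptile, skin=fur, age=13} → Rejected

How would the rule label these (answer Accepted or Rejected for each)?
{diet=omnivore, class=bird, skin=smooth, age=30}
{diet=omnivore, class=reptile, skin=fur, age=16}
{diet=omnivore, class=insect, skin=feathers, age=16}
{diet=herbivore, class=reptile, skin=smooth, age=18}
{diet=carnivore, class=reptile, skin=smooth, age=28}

Accepted, Rejected, Rejected, Accepted, Accepted

A rule that fits every label: skin is smooth — true of each 'Accepted' example, false of each 'Rejected' one.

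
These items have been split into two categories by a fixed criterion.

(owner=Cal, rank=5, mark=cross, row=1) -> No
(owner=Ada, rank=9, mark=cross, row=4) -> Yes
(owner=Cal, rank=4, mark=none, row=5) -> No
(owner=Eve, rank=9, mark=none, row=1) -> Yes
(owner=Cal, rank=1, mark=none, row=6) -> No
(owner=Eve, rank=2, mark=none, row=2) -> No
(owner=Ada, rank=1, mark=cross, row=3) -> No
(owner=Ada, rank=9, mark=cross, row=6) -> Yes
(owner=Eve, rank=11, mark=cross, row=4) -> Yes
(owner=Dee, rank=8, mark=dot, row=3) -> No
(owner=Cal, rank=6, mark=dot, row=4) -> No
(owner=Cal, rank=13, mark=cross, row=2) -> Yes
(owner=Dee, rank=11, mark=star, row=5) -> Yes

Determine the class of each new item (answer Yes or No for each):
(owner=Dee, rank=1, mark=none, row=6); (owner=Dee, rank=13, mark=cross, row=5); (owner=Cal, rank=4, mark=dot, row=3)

No, Yes, No

'Yes' ⟺ rank ≥ 9.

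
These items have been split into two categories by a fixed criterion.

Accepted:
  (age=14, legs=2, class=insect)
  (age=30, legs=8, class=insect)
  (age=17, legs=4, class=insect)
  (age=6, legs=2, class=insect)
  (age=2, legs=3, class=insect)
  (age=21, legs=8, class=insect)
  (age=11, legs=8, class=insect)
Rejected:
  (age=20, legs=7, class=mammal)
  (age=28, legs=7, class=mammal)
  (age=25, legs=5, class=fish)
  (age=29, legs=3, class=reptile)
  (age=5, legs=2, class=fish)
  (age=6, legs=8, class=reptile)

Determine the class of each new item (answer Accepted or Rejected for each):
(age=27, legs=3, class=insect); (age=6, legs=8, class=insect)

One predicate separates the groups cleanly: class is insect.

Accepted, Accepted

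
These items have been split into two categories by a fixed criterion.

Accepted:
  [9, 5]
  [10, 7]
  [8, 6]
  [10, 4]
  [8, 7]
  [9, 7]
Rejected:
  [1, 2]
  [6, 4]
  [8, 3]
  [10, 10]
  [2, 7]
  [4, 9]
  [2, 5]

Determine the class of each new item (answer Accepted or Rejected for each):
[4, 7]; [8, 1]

The rule appears to be: first > second AND sum ≥ 13.

Rejected, Rejected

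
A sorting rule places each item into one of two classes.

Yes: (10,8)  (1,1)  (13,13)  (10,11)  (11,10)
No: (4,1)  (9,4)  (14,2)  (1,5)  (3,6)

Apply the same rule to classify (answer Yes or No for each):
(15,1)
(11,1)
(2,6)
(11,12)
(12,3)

No, No, No, Yes, No

The classifier is using: |first − second| ≤ 2.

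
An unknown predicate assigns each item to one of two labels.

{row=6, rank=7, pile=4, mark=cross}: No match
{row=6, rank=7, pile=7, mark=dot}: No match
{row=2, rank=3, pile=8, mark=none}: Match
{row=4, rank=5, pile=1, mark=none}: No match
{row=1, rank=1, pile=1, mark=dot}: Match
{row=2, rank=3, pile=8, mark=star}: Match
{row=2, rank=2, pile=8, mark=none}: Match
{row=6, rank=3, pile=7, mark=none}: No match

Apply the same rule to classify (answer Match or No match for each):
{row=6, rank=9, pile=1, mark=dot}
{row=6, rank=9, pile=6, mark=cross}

No match, No match

Every 'Match' example satisfies: row ≤ 2. None of the 'No match' examples do.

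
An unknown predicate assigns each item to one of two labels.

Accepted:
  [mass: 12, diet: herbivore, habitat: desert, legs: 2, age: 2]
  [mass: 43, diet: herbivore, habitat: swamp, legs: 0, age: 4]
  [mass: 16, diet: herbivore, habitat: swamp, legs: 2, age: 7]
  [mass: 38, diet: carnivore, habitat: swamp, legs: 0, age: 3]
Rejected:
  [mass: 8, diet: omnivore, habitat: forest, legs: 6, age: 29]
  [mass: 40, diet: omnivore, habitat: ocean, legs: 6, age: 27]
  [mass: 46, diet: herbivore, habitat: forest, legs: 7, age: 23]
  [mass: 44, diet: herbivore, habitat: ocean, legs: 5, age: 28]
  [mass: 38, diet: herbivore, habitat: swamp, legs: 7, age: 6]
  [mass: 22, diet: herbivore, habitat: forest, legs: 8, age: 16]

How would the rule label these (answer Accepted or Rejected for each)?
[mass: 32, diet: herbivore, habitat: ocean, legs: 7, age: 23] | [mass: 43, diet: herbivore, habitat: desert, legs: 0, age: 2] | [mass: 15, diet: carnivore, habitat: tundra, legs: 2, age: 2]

Every 'Accepted' example satisfies: legs ≤ 2. None of the 'Rejected' examples do.
[mass: 32, diet: herbivore, habitat: ocean, legs: 7, age: 23] — legs = 7, hence Rejected. [mass: 43, diet: herbivore, habitat: desert, legs: 0, age: 2] — legs = 0, hence Accepted. [mass: 15, diet: carnivore, habitat: tundra, legs: 2, age: 2] — legs = 2, hence Accepted.

Rejected, Accepted, Accepted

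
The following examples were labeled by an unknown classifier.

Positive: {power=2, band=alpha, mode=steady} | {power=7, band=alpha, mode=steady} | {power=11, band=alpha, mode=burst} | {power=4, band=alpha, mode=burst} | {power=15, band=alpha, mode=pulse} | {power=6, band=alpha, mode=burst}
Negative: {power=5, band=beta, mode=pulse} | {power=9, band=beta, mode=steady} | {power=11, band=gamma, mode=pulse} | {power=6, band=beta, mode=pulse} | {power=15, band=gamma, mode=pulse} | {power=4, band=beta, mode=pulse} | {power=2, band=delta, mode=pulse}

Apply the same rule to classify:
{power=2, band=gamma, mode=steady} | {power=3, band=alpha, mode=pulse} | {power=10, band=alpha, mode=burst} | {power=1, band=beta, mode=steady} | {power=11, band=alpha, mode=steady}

Negative, Positive, Positive, Negative, Positive

The distinguishing property — band is alpha — holds for all the 'Positive' cases and none of the 'Negative' cases.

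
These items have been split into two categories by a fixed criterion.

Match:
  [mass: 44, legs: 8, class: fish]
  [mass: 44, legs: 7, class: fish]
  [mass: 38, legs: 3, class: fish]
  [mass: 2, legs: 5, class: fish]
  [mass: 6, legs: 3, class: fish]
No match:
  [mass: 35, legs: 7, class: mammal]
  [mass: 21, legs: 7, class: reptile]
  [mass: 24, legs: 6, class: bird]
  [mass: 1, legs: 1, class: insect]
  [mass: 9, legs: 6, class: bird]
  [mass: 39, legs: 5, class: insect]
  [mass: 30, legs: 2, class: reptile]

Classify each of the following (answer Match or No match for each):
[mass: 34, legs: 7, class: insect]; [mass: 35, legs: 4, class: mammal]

Rule: class is fish. This holds for each 'Match' example and fails for each 'No match' one.
No match: [mass: 34, legs: 7, class: insect], since class is insect. No match: [mass: 35, legs: 4, class: mammal], since class is mammal.

No match, No match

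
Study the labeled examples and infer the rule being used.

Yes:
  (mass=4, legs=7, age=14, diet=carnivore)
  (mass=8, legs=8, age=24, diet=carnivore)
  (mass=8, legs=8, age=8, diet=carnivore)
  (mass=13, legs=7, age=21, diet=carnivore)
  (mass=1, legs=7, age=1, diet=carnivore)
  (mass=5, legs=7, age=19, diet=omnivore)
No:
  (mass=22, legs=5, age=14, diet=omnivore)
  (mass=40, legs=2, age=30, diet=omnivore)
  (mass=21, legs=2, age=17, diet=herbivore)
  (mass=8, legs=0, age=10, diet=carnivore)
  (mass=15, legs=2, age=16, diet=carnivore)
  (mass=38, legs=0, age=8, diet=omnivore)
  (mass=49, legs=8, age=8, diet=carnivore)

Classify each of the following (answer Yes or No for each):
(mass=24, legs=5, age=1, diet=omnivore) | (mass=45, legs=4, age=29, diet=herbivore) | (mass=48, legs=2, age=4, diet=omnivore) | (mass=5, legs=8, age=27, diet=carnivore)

The distinguishing property — legs ≥ 2 AND mass ≤ 13 — holds for all the 'Yes' cases and none of the 'No' cases.
(mass=24, legs=5, age=1, diet=omnivore): legs = 5, mass = 24 — doesn't match, so No. (mass=45, legs=4, age=29, diet=herbivore): legs = 4, mass = 45 — doesn't match, so No. (mass=48, legs=2, age=4, diet=omnivore): legs = 2, mass = 48 — doesn't match, so No. (mass=5, legs=8, age=27, diet=carnivore): legs = 8, mass = 5 — fits, so Yes.

No, No, No, Yes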